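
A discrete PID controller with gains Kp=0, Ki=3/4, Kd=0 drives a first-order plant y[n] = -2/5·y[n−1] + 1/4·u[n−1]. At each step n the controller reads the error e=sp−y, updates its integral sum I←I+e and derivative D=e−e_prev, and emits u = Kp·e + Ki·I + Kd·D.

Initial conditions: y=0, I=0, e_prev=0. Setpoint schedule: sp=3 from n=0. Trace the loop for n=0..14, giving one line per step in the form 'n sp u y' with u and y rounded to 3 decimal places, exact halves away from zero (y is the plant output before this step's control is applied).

0 3 2.250 0.000
1 3 4.078 0.563
2 3 5.732 0.795
3 3 7.146 1.115
4 3 8.391 1.340
5 3 9.469 1.561
6 3 10.412 1.743
7 3 11.233 1.906
8 3 11.948 2.046
9 3 12.572 2.169
10 3 13.115 2.275
11 3 13.589 2.369
12 3 14.002 2.450
13 3 14.361 2.520
14 3 14.675 2.582

(exact arithmetic carried between steps; '≈' marks a value shown rounded to 6 d.p. or computed from one; I and e_prev carry over from the previous line; the table rounds u and y to 3 d.p., halves away from zero)
n=0: y=0, sp=3, e=sp−y=3; I=3, D=e−e_prev=3; u=0·3+3/4·3+0·3=2.25; next y=-2/5·0+1/4·2.25=0.5625
n=1: y=0.5625, sp=3, e=sp−y=2.4375; I=5.4375, D=e−e_prev=-0.5625; u=0·2.4375+3/4·5.4375+0·(-0.5625)=4.078125; next y=-2/5·0.5625+1/4·4.078125≈0.794531
n=2: y≈0.794531, sp=3, e=sp−y≈2.205469; I≈7.642969, D=e−e_prev≈-0.232031; u=0·2.205469+3/4·7.642969+0·(-0.232031)≈5.732227; next y=-2/5·0.794531+1/4·5.732227≈1.115244
n=3: y≈1.115244, sp=3, e=sp−y≈1.884756; I≈9.527725, D=e−e_prev≈-0.320713; u=0·1.884756+3/4·9.527725+0·(-0.320713)≈7.145793; next y=-2/5·1.115244+1/4·7.145793≈1.340351
n=4: y≈1.340351, sp=3, e=sp−y≈1.659649; I≈11.187374, D=e−e_prev≈-0.225107; u=0·1.659649+3/4·11.187374+0·(-0.225107)≈8.390530; next y=-2/5·1.340351+1/4·8.390530≈1.561492
n=5: y≈1.561492, sp=3, e=sp−y≈1.438508; I≈12.625882, D=e−e_prev≈-0.221142; u=0·1.438508+3/4·12.625882+0·(-0.221142)≈9.469411; next y=-2/5·1.561492+1/4·9.469411≈1.742756
n=6: y≈1.742756, sp=3, e=sp−y≈1.257244; I≈13.883126, D=e−e_prev≈-0.181264; u=0·1.257244+3/4·13.883126+0·(-0.181264)≈10.412344; next y=-2/5·1.742756+1/4·10.412344≈1.905984
n=7: y≈1.905984, sp=3, e=sp−y≈1.094016; I≈14.977142, D=e−e_prev≈-0.163228; u=0·1.094016+3/4·14.977142+0·(-0.163228)≈11.232856; next y=-2/5·1.905984+1/4·11.232856≈2.045821
n=8: y≈2.045821, sp=3, e=sp−y≈0.954179; I≈15.931321, D=e−e_prev≈-0.139837; u=0·0.954179+3/4·15.931321+0·(-0.139837)≈11.948491; next y=-2/5·2.045821+1/4·11.948491≈2.168795
n=9: y≈2.168795, sp=3, e=sp−y≈0.831205; I≈16.762527, D=e−e_prev≈-0.122974; u=0·0.831205+3/4·16.762527+0·(-0.122974)≈12.571895; next y=-2/5·2.168795+1/4·12.571895≈2.275456
n=10: y≈2.275456, sp=3, e=sp−y≈0.724544; I≈17.487071, D=e−e_prev≈-0.106661; u=0·0.724544+3/4·17.487071+0·(-0.106661)≈13.115303; next y=-2/5·2.275456+1/4·13.115303≈2.368643
n=11: y≈2.368643, sp=3, e=sp−y≈0.631357; I≈18.118427, D=e−e_prev≈-0.093187; u=0·0.631357+3/4·18.118427+0·(-0.093187)≈13.588821; next y=-2/5·2.368643+1/4·13.588821≈2.449748
n=12: y≈2.449748, sp=3, e=sp−y≈0.550252; I≈18.668680, D=e−e_prev≈-0.081104; u=0·0.550252+3/4·18.668680+0·(-0.081104)≈14.001510; next y=-2/5·2.449748+1/4·14.001510≈2.520478
n=13: y≈2.520478, sp=3, e=sp−y≈0.479522; I≈19.148201, D=e−e_prev≈-0.070731; u=0·0.479522+3/4·19.148201+0·(-0.070731)≈14.361151; next y=-2/5·2.520478+1/4·14.361151≈2.582096
n=14: y≈2.582096, sp=3, e=sp−y≈0.417904; I≈19.566105, D=e−e_prev≈-0.061618; u=0·0.417904+3/4·19.566105+0·(-0.061618)≈14.674579; next y=-2/5·2.582096+1/4·14.674579≈2.635806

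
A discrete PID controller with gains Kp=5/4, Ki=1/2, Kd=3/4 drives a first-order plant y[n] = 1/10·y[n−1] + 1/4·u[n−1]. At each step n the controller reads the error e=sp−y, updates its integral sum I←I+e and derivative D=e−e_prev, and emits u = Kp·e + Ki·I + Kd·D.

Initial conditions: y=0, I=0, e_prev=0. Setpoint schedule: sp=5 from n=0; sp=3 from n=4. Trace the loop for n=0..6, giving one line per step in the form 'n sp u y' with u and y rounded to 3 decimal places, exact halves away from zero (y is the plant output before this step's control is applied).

0 5 12.500 0.000
1 5 3.438 3.125
2 5 11.602 1.172
3 5 7.437 3.018
4 3 6.954 2.161
5 3 8.747 1.955
6 3 8.046 2.382

(exact arithmetic carried between steps; '≈' marks a value shown rounded to 6 d.p. or computed from one; I and e_prev carry over from the previous line; the table rounds u and y to 3 d.p., halves away from zero)
n=0: y=0, sp=5, e=sp−y=5; I=5, D=e−e_prev=5; u=5/4·5+1/2·5+3/4·5=12.5; next y=1/10·0+1/4·12.5=3.125
n=1: y=3.125, sp=5, e=sp−y=1.875; I=6.875, D=e−e_prev=-3.125; u=5/4·1.875+1/2·6.875+3/4·(-3.125)=3.4375; next y=1/10·3.125+1/4·3.4375=1.171875
n=2: y=1.171875, sp=5, e=sp−y=3.828125; I=10.703125, D=e−e_prev=1.953125; u=5/4·3.828125+1/2·10.703125+3/4·1.953125≈11.601563; next y=1/10·1.171875+1/4·11.601563≈3.017578
n=3: y≈3.017578, sp=5, e=sp−y≈1.982422; I≈12.685547, D=e−e_prev≈-1.845703; u=5/4·1.982422+1/2·12.685547+3/4·(-1.845703)≈7.436523; next y=1/10·3.017578+1/4·7.436523≈2.160889
n=4: y≈2.160889, sp=3, e=sp−y≈0.839111; I≈13.524658, D=e−e_prev≈-1.143311; u=5/4·0.839111+1/2·13.524658+3/4·(-1.143311)≈6.953735; next y=1/10·2.160889+1/4·6.953735≈1.954523
n=5: y≈1.954523, sp=3, e=sp−y≈1.045477; I≈14.570135, D=e−e_prev≈0.206366; u=5/4·1.045477+1/2·14.570135+3/4·0.206366≈8.746689; next y=1/10·1.954523+1/4·8.746689≈2.382124
n=6: y≈2.382124, sp=3, e=sp−y≈0.617876; I≈15.188011, D=e−e_prev≈-0.427602; u=5/4·0.617876+1/2·15.188011+3/4·(-0.427602)≈8.045649; next y=1/10·2.382124+1/4·8.045649≈2.249625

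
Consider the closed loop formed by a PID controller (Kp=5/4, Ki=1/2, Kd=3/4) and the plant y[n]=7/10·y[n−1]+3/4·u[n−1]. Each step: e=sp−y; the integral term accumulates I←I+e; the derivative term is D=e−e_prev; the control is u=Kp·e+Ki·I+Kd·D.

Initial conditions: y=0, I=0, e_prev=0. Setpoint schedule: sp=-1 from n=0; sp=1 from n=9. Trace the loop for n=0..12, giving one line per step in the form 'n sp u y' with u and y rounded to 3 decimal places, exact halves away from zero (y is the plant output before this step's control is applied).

0 -1 -2.500 0.000
1 -1 2.438 -1.875
2 -1 -4.508 0.516
3 -1 5.366 -3.020
4 -1 -8.602 1.911
5 -1 11.202 -5.114
6 -1 -16.849 4.822
7 -1 22.901 -9.262
8 -1 -33.416 10.692
9 1 51.378 -17.577
10 1 -71.552 26.229
11 1 102.520 -35.304
12 1 -144.181 52.178

(exact arithmetic carried between steps; '≈' marks a value shown rounded to 6 d.p. or computed from one; I and e_prev carry over from the previous line; the table rounds u and y to 3 d.p., halves away from zero)
n=0: y=0, sp=-1, e=sp−y=-1; I=-1, D=e−e_prev=-1; u=5/4·(-1)+1/2·(-1)+3/4·(-1)=-2.5; next y=7/10·0+3/4·(-2.5)=-1.875
n=1: y=-1.875, sp=-1, e=sp−y=0.875; I=-0.125, D=e−e_prev=1.875; u=5/4·0.875+1/2·(-0.125)+3/4·1.875=2.4375; next y=7/10·(-1.875)+3/4·2.4375=0.515625
n=2: y=0.515625, sp=-1, e=sp−y=-1.515625; I=-1.640625, D=e−e_prev=-2.390625; u=5/4·(-1.515625)+1/2·(-1.640625)+3/4·(-2.390625)≈-4.507813; next y=7/10·0.515625+3/4·(-4.507813)≈-3.019922
n=3: y≈-3.019922, sp=-1, e=sp−y≈2.019922; I≈0.379297, D=e−e_prev≈3.535547; u=5/4·2.019922+1/2·0.379297+3/4·3.535547≈5.366211; next y=7/10·(-3.019922)+3/4·5.366211≈1.910713
n=4: y≈1.910713, sp=-1, e=sp−y≈-2.910713; I≈-2.531416, D=e−e_prev≈-4.930635; u=5/4·(-2.910713)+1/2·(-2.531416)+3/4·(-4.930635)≈-8.602075; next y=7/10·1.910713+3/4·(-8.602075)≈-5.114057
n=5: y≈-5.114057, sp=-1, e=sp−y≈4.114057; I≈1.582641, D=e−e_prev≈7.024770; u=5/4·4.114057+1/2·1.582641+3/4·7.024770≈11.202470; next y=7/10·(-5.114057)+3/4·11.202470≈4.822012
n=6: y≈4.822012, sp=-1, e=sp−y≈-5.822012; I≈-4.239371, D=e−e_prev≈-9.936070; u=5/4·(-5.822012)+1/2·(-4.239371)+3/4·(-9.936070)≈-16.849253; next y=7/10·4.822012+3/4·(-16.849253)≈-9.261531
n=7: y≈-9.261531, sp=-1, e=sp−y≈8.261531; I≈4.022160, D=e−e_prev≈14.083544; u=5/4·8.261531+1/2·4.022160+3/4·14.083544≈22.900652; next y=7/10·(-9.261531)+3/4·22.900652≈10.692417
n=8: y≈10.692417, sp=-1, e=sp−y≈-11.692417; I≈-7.670257, D=e−e_prev≈-19.953949; u=5/4·(-11.692417)+1/2·(-7.670257)+3/4·(-19.953949)≈-33.416111; next y=7/10·10.692417+3/4·(-33.416111)≈-17.577391
n=9: y≈-17.577391, sp=1, e=sp−y≈18.577391; I≈10.907135, D=e−e_prev≈30.269809; u=5/4·18.577391+1/2·10.907135+3/4·30.269809≈51.377663; next y=7/10·(-17.577391)+3/4·51.377663≈26.229073
n=10: y≈26.229073, sp=1, e=sp−y≈-25.229073; I≈-14.321939, D=e−e_prev≈-43.806465; u=5/4·(-25.229073)+1/2·(-14.321939)+3/4·(-43.806465)≈-71.552159; next y=7/10·26.229073+3/4·(-71.552159)≈-35.303768
n=11: y≈-35.303768, sp=1, e=sp−y≈36.303768; I≈21.981830, D=e−e_prev≈61.532842; u=5/4·36.303768+1/2·21.981830+3/4·61.532842≈102.520256; next y=7/10·(-35.303768)+3/4·102.520256≈52.177554
n=12: y≈52.177554, sp=1, e=sp−y≈-51.177554; I≈-29.195725, D=e−e_prev≈-87.481323; u=5/4·(-51.177554)+1/2·(-29.195725)+3/4·(-87.481323)≈-144.180798; next y=7/10·52.177554+3/4·(-144.180798)≈-71.611310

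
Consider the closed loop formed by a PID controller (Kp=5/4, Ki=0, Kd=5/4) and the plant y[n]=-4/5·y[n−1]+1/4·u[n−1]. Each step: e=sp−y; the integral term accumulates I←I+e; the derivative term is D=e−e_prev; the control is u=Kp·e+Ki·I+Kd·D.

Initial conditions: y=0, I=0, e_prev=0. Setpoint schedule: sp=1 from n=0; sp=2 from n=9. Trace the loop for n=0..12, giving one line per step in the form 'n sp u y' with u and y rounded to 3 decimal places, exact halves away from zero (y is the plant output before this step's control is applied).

(exact arithmetic carried between steps; '≈' marks a value shown rounded to 6 d.p. or computed from one; I and e_prev carry over from the previous line; the table rounds u and y to 3 d.p., halves away from zero)
n=0: y=0, sp=1, e=sp−y=1; I=1, D=e−e_prev=1; u=5/4·1+0·1+5/4·1=2.5; next y=-4/5·0+1/4·2.5=0.625
n=1: y=0.625, sp=1, e=sp−y=0.375; I=1.375, D=e−e_prev=-0.625; u=5/4·0.375+0·1.375+5/4·(-0.625)=-0.3125; next y=-4/5·0.625+1/4·(-0.3125)=-0.578125
n=2: y=-0.578125, sp=1, e=sp−y=1.578125; I=2.953125, D=e−e_prev=1.203125; u=5/4·1.578125+0·2.953125+5/4·1.203125≈3.476563; next y=-4/5·(-0.578125)+1/4·3.476563≈1.331641
n=3: y≈1.331641, sp=1, e=sp−y≈-0.331641; I≈2.621484, D=e−e_prev≈-1.909766; u=5/4·(-0.331641)+0·2.621484+5/4·(-1.909766)≈-2.801758; next y=-4/5·1.331641+1/4·(-2.801758)≈-1.765752
n=4: y≈-1.765752, sp=1, e=sp−y≈2.765752; I≈5.387236, D=e−e_prev≈3.097393; u=5/4·2.765752+0·5.387236+5/4·3.097393≈7.328931; next y=-4/5·(-1.765752)+1/4·7.328931≈3.244834
n=5: y≈3.244834, sp=1, e=sp−y≈-2.244834; I≈3.142402, D=e−e_prev≈-5.010586; u=5/4·(-2.244834)+0·3.142402+5/4·(-5.010586)≈-9.069276; next y=-4/5·3.244834+1/4·(-9.069276)≈-4.863186
n=6: y≈-4.863186, sp=1, e=sp−y≈5.863186; I≈9.005588, D=e−e_prev≈8.108020; u=5/4·5.863186+0·9.005588+5/4·8.108020≈17.464008; next y=-4/5·(-4.863186)+1/4·17.464008≈8.256551
n=7: y≈8.256551, sp=1, e=sp−y≈-7.256551; I≈1.749037, D=e−e_prev≈-13.119737; u=5/4·(-7.256551)+0·1.749037+5/4·(-13.119737)≈-25.470361; next y=-4/5·8.256551+1/4·(-25.470361)≈-12.972831
n=8: y≈-12.972831, sp=1, e=sp−y≈13.972831; I≈15.721868, D=e−e_prev≈21.229382; u=5/4·13.972831+0·15.721868+5/4·21.229382≈44.002767; next y=-4/5·(-12.972831)+1/4·44.002767≈21.378956
n=9: y≈21.378956, sp=2, e=sp−y≈-19.378956; I≈-3.657088, D=e−e_prev≈-33.351788; u=5/4·(-19.378956)+0·(-3.657088)+5/4·(-33.351788)≈-65.913430; next y=-4/5·21.378956+1/4·(-65.913430)≈-33.581523
n=10: y≈-33.581523, sp=2, e=sp−y≈35.581523; I≈31.924434, D=e−e_prev≈54.960479; u=5/4·35.581523+0·31.924434+5/4·54.960479≈113.177502; next y=-4/5·(-33.581523)+1/4·113.177502≈55.159594
n=11: y≈55.159594, sp=2, e=sp−y≈-53.159594; I≈-21.235159, D=e−e_prev≈-88.741116; u=5/4·(-53.159594)+0·(-21.235159)+5/4·(-88.741116)≈-177.375888; next y=-4/5·55.159594+1/4·(-177.375888)≈-88.471647
n=12: y≈-88.471647, sp=2, e=sp−y≈90.471647; I≈69.236488, D=e−e_prev≈143.631241; u=5/4·90.471647+0·69.236488+5/4·143.631241≈292.628609; next y=-4/5·(-88.471647)+1/4·292.628609≈143.934470

0 1 2.500 0.000
1 1 -0.313 0.625
2 1 3.477 -0.578
3 1 -2.802 1.332
4 1 7.329 -1.766
5 1 -9.069 3.245
6 1 17.464 -4.863
7 1 -25.470 8.257
8 1 44.003 -12.973
9 2 -65.913 21.379
10 2 113.178 -33.582
11 2 -177.376 55.160
12 2 292.629 -88.472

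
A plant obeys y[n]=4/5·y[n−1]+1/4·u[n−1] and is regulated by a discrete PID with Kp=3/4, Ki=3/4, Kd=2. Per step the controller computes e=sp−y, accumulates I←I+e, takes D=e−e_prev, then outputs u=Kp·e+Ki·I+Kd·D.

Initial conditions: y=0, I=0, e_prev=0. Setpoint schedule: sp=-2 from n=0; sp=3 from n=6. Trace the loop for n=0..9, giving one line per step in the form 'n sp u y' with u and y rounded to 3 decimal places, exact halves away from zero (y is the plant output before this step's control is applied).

0 -2 -7.000 0.000
1 -2 1.625 -1.750
2 -2 -4.709 -0.994
3 -2 -0.526 -1.972
4 -2 -3.424 -1.709
5 -2 -1.317 -2.224
6 3 14.918 -2.108
7 3 -5.549 2.043
8 3 9.757 0.247
9 3 -0.134 2.637

(exact arithmetic carried between steps; '≈' marks a value shown rounded to 6 d.p. or computed from one; I and e_prev carry over from the previous line; the table rounds u and y to 3 d.p., halves away from zero)
n=0: y=0, sp=-2, e=sp−y=-2; I=-2, D=e−e_prev=-2; u=3/4·(-2)+3/4·(-2)+2·(-2)=-7; next y=4/5·0+1/4·(-7)=-1.75
n=1: y=-1.75, sp=-2, e=sp−y=-0.25; I=-2.25, D=e−e_prev=1.75; u=3/4·(-0.25)+3/4·(-2.25)+2·1.75=1.625; next y=4/5·(-1.75)+1/4·1.625=-0.99375
n=2: y=-0.99375, sp=-2, e=sp−y=-1.00625; I=-3.25625, D=e−e_prev=-0.75625; u=3/4·(-1.00625)+3/4·(-3.25625)+2·(-0.75625)=-4.709375; next y=4/5·(-0.99375)+1/4·(-4.709375)≈-1.972344
n=3: y≈-1.972344, sp=-2, e=sp−y≈-0.027656; I≈-3.283906, D=e−e_prev≈0.978594; u=3/4·(-0.027656)+3/4·(-3.283906)+2·0.978594≈-0.526484; next y=4/5·(-1.972344)+1/4·(-0.526484)≈-1.709496
n=4: y≈-1.709496, sp=-2, e=sp−y≈-0.290504; I≈-3.574410, D=e−e_prev≈-0.262848; u=3/4·(-0.290504)+3/4·(-3.574410)+2·(-0.262848)≈-3.424381; next y=4/5·(-1.709496)+1/4·(-3.424381)≈-2.223692
n=5: y≈-2.223692, sp=-2, e=sp−y≈0.223692; I≈-3.350718, D=e−e_prev≈0.514196; u=3/4·0.223692+3/4·(-3.350718)+2·0.514196≈-1.316877; next y=4/5·(-2.223692)+1/4·(-1.316877)≈-2.108173
n=6: y≈-2.108173, sp=3, e=sp−y≈5.108173; I≈1.757455, D=e−e_prev≈4.884481; u=3/4·5.108173+3/4·1.757455+2·4.884481≈14.918183; next y=4/5·(-2.108173)+1/4·14.918183≈2.043007
n=7: y≈2.043007, sp=3, e=sp−y≈0.956993; I≈2.714448, D=e−e_prev≈-4.151180; u=3/4·0.956993+3/4·2.714448+2·(-4.151180)≈-5.548780; next y=4/5·2.043007+1/4·(-5.548780)≈0.247211
n=8: y≈0.247211, sp=3, e=sp−y≈2.752789; I≈5.467237, D=e−e_prev≈1.795797; u=3/4·2.752789+3/4·5.467237+2·1.795797≈9.756613; next y=4/5·0.247211+1/4·9.756613≈2.636922
n=9: y≈2.636922, sp=3, e=sp−y≈0.363078; I≈5.830315, D=e−e_prev≈-2.389711; u=3/4·0.363078+3/4·5.830315+2·(-2.389711)≈-0.134377; next y=4/5·2.636922+1/4·(-0.134377)≈2.075943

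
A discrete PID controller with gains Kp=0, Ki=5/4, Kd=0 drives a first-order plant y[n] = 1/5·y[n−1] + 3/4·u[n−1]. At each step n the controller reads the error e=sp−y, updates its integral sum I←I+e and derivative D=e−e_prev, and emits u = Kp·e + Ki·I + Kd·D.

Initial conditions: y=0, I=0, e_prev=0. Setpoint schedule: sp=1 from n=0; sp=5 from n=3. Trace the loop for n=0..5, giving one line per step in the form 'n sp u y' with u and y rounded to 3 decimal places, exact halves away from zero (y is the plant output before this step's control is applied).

0 1 1.250 0.000
1 1 1.328 0.938
2 1 1.099 1.184
3 5 6.023 1.061
4 5 6.361 4.729
5 5 5.465 5.717

(exact arithmetic carried between steps; '≈' marks a value shown rounded to 6 d.p. or computed from one; I and e_prev carry over from the previous line; the table rounds u and y to 3 d.p., halves away from zero)
n=0: y=0, sp=1, e=sp−y=1; I=1, D=e−e_prev=1; u=0·1+5/4·1+0·1=1.25; next y=1/5·0+3/4·1.25=0.9375
n=1: y=0.9375, sp=1, e=sp−y=0.0625; I=1.0625, D=e−e_prev=-0.9375; u=0·0.0625+5/4·1.0625+0·(-0.9375)=1.328125; next y=1/5·0.9375+3/4·1.328125≈1.183594
n=2: y≈1.183594, sp=1, e=sp−y≈-0.183594; I≈0.878906, D=e−e_prev≈-0.246094; u=0·(-0.183594)+5/4·0.878906+0·(-0.246094)≈1.098633; next y=1/5·1.183594+3/4·1.098633≈1.060693
n=3: y≈1.060693, sp=5, e=sp−y≈3.939307; I≈4.818213, D=e−e_prev≈4.122900; u=0·3.939307+5/4·4.818213+0·4.122900≈6.022766; next y=1/5·1.060693+3/4·6.022766≈4.729213
n=4: y≈4.729213, sp=5, e=sp−y≈0.270787; I≈5.089000, D=e−e_prev≈-3.668520; u=0·0.270787+5/4·5.089000+0·(-3.668520)≈6.361250; next y=1/5·4.729213+3/4·6.361250≈5.716780
n=5: y≈5.716780, sp=5, e=sp−y≈-0.716780; I≈4.372220, D=e−e_prev≈-0.987567; u=0·(-0.716780)+5/4·4.372220+0·(-0.987567)≈5.465275; next y=1/5·5.716780+3/4·5.465275≈5.242312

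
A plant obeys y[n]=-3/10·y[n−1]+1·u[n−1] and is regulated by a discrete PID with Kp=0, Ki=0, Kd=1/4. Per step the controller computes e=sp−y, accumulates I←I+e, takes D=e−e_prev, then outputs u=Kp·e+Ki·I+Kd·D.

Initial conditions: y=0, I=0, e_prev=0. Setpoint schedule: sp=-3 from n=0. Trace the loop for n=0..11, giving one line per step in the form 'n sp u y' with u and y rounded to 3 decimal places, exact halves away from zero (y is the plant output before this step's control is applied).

(exact arithmetic carried between steps; '≈' marks a value shown rounded to 6 d.p. or computed from one; I and e_prev carry over from the previous line; the table rounds u and y to 3 d.p., halves away from zero)
n=0: y=0, sp=-3, e=sp−y=-3; I=-3, D=e−e_prev=-3; u=0·(-3)+0·(-3)+1/4·(-3)=-0.75; next y=-3/10·0+1·(-0.75)=-0.75
n=1: y=-0.75, sp=-3, e=sp−y=-2.25; I=-5.25, D=e−e_prev=0.75; u=0·(-2.25)+0·(-5.25)+1/4·0.75=0.1875; next y=-3/10·(-0.75)+1·0.1875=0.4125
n=2: y=0.4125, sp=-3, e=sp−y=-3.4125; I=-8.6625, D=e−e_prev=-1.1625; u=0·(-3.4125)+0·(-8.6625)+1/4·(-1.1625)=-0.290625; next y=-3/10·0.4125+1·(-0.290625)=-0.414375
n=3: y=-0.414375, sp=-3, e=sp−y=-2.585625; I=-11.248125, D=e−e_prev=0.826875; u=0·(-2.585625)+0·(-11.248125)+1/4·0.826875≈0.206719; next y=-3/10·(-0.414375)+1·0.206719≈0.331031
n=4: y≈0.331031, sp=-3, e=sp−y≈-3.331031; I≈-14.579156, D=e−e_prev≈-0.745406; u=0·(-3.331031)+0·(-14.579156)+1/4·(-0.745406)≈-0.186352; next y=-3/10·0.331031+1·(-0.186352)≈-0.285661
n=5: y≈-0.285661, sp=-3, e=sp−y≈-2.714339; I≈-17.293495, D=e−e_prev≈0.616692; u=0·(-2.714339)+0·(-17.293495)+1/4·0.616692≈0.154173; next y=-3/10·(-0.285661)+1·0.154173≈0.239871
n=6: y≈0.239871, sp=-3, e=sp−y≈-3.239871; I≈-20.533367, D=e−e_prev≈-0.525532; u=0·(-3.239871)+0·(-20.533367)+1/4·(-0.525532)≈-0.131383; next y=-3/10·0.239871+1·(-0.131383)≈-0.203344
n=7: y≈-0.203344, sp=-3, e=sp−y≈-2.796656; I≈-23.330022, D=e−e_prev≈0.443216; u=0·(-2.796656)+0·(-23.330022)+1/4·0.443216≈0.110804; next y=-3/10·(-0.203344)+1·0.110804≈0.171807
n=8: y≈0.171807, sp=-3, e=sp−y≈-3.171807; I≈-26.501829, D=e−e_prev≈-0.375152; u=0·(-3.171807)+0·(-26.501829)+1/4·(-0.375152)≈-0.093788; next y=-3/10·0.171807+1·(-0.093788)≈-0.145330
n=9: y≈-0.145330, sp=-3, e=sp−y≈-2.854670; I≈-29.356499, D=e−e_prev≈0.317137; u=0·(-2.854670)+0·(-29.356499)+1/4·0.317137≈0.079284; next y=-3/10·(-0.145330)+1·0.079284≈0.122883
n=10: y≈0.122883, sp=-3, e=sp−y≈-3.122883; I≈-32.479383, D=e−e_prev≈-0.268214; u=0·(-3.122883)+0·(-32.479383)+1/4·(-0.268214)≈-0.067053; next y=-3/10·0.122883+1·(-0.067053)≈-0.103918
n=11: y≈-0.103918, sp=-3, e=sp−y≈-2.896082; I≈-35.375464, D=e−e_prev≈0.226802; u=0·(-2.896082)+0·(-35.375464)+1/4·0.226802≈0.056700; next y=-3/10·(-0.103918)+1·0.056700≈0.087876

0 -3 -0.750 0.000
1 -3 0.188 -0.750
2 -3 -0.291 0.413
3 -3 0.207 -0.414
4 -3 -0.186 0.331
5 -3 0.154 -0.286
6 -3 -0.131 0.240
7 -3 0.111 -0.203
8 -3 -0.094 0.172
9 -3 0.079 -0.145
10 -3 -0.067 0.123
11 -3 0.057 -0.104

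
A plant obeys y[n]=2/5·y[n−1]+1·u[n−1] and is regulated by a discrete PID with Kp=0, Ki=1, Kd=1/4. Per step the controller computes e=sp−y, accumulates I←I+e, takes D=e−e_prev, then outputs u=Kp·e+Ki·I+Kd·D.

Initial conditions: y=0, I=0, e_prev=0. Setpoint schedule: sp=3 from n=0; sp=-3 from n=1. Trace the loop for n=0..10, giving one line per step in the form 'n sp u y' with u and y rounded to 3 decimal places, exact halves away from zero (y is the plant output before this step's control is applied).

(exact arithmetic carried between steps; '≈' marks a value shown rounded to 6 d.p. or computed from one; I and e_prev carry over from the previous line; the table rounds u and y to 3 d.p., halves away from zero)
n=0: y=0, sp=3, e=sp−y=3; I=3, D=e−e_prev=3; u=0·3+1·3+1/4·3=3.75; next y=2/5·0+1·3.75=3.75
n=1: y=3.75, sp=-3, e=sp−y=-6.75; I=-3.75, D=e−e_prev=-9.75; u=0·(-6.75)+1·(-3.75)+1/4·(-9.75)=-6.1875; next y=2/5·3.75+1·(-6.1875)=-4.6875
n=2: y=-4.6875, sp=-3, e=sp−y=1.6875; I=-2.0625, D=e−e_prev=8.4375; u=0·1.6875+1·(-2.0625)+1/4·8.4375=0.046875; next y=2/5·(-4.6875)+1·0.046875=-1.828125
n=3: y=-1.828125, sp=-3, e=sp−y=-1.171875; I=-3.234375, D=e−e_prev=-2.859375; u=0·(-1.171875)+1·(-3.234375)+1/4·(-2.859375)≈-3.949219; next y=2/5·(-1.828125)+1·(-3.949219)≈-4.680469
n=4: y≈-4.680469, sp=-3, e=sp−y≈1.680469; I≈-1.553906, D=e−e_prev≈2.852344; u=0·1.680469+1·(-1.553906)+1/4·2.852344≈-0.840820; next y=2/5·(-4.680469)+1·(-0.840820)≈-2.713008
n=5: y≈-2.713008, sp=-3, e=sp−y≈-0.286992; I≈-1.840898, D=e−e_prev≈-1.967461; u=0·(-0.286992)+1·(-1.840898)+1/4·(-1.967461)≈-2.332764; next y=2/5·(-2.713008)+1·(-2.332764)≈-3.417967
n=6: y≈-3.417967, sp=-3, e=sp−y≈0.417967; I≈-1.422932, D=e−e_prev≈0.704959; u=0·0.417967+1·(-1.422932)+1/4·0.704959≈-1.246692; next y=2/5·(-3.417967)+1·(-1.246692)≈-2.613879
n=7: y≈-2.613879, sp=-3, e=sp−y≈-0.386121; I≈-1.809053, D=e−e_prev≈-0.804088; u=0·(-0.386121)+1·(-1.809053)+1/4·(-0.804088)≈-2.010075; next y=2/5·(-2.613879)+1·(-2.010075)≈-3.055627
n=8: y≈-3.055627, sp=-3, e=sp−y≈0.055627; I≈-1.753427, D=e−e_prev≈0.441748; u=0·0.055627+1·(-1.753427)+1/4·0.441748≈-1.642990; next y=2/5·(-3.055627)+1·(-1.642990)≈-2.865240
n=9: y≈-2.865240, sp=-3, e=sp−y≈-0.134760; I≈-1.888186, D=e−e_prev≈-0.190386; u=0·(-0.134760)+1·(-1.888186)+1/4·(-0.190386)≈-1.935783; next y=2/5·(-2.865240)+1·(-1.935783)≈-3.081879
n=10: y≈-3.081879, sp=-3, e=sp−y≈0.081879; I≈-1.806307, D=e−e_prev≈0.216639; u=0·0.081879+1·(-1.806307)+1/4·0.216639≈-1.752148; next y=2/5·(-3.081879)+1·(-1.752148)≈-2.984899

0 3 3.750 0.000
1 -3 -6.188 3.750
2 -3 0.047 -4.688
3 -3 -3.949 -1.828
4 -3 -0.841 -4.680
5 -3 -2.333 -2.713
6 -3 -1.247 -3.418
7 -3 -2.010 -2.614
8 -3 -1.643 -3.056
9 -3 -1.936 -2.865
10 -3 -1.752 -3.082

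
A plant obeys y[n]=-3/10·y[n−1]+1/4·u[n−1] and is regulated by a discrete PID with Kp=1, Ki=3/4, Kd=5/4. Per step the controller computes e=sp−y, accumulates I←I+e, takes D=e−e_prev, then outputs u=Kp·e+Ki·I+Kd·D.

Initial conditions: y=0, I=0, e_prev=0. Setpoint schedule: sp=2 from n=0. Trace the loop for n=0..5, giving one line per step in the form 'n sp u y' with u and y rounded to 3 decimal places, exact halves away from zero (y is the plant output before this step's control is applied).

(exact arithmetic carried between steps; '≈' marks a value shown rounded to 6 d.p. or computed from one; I and e_prev carry over from the previous line; the table rounds u and y to 3 d.p., halves away from zero)
n=0: y=0, sp=2, e=sp−y=2; I=2, D=e−e_prev=2; u=1·2+3/4·2+5/4·2=6; next y=-3/10·0+1/4·6=1.5
n=1: y=1.5, sp=2, e=sp−y=0.5; I=2.5, D=e−e_prev=-1.5; u=1·0.5+3/4·2.5+5/4·(-1.5)=0.5; next y=-3/10·1.5+1/4·0.5=-0.325
n=2: y=-0.325, sp=2, e=sp−y=2.325; I=4.825, D=e−e_prev=1.825; u=1·2.325+3/4·4.825+5/4·1.825=8.225; next y=-3/10·(-0.325)+1/4·8.225=2.15375
n=3: y=2.15375, sp=2, e=sp−y=-0.15375; I=4.67125, D=e−e_prev=-2.47875; u=1·(-0.15375)+3/4·4.67125+5/4·(-2.47875)=0.25125; next y=-3/10·2.15375+1/4·0.25125≈-0.583313
n=4: y≈-0.583313, sp=2, e=sp−y≈2.583313; I≈7.254563, D=e−e_prev≈2.737063; u=1·2.583313+3/4·7.254563+5/4·2.737063≈11.445563; next y=-3/10·(-0.583313)+1/4·11.445563≈3.036384
n=5: y≈3.036384, sp=2, e=sp−y≈-1.036384; I≈6.218178, D=e−e_prev≈-3.619697; u=1·(-1.036384)+3/4·6.218178+5/4·(-3.619697)≈-0.897372; next y=-3/10·3.036384+1/4·(-0.897372)≈-1.135258

0 2 6.000 0.000
1 2 0.500 1.500
2 2 8.225 -0.325
3 2 0.251 2.154
4 2 11.446 -0.583
5 2 -0.897 3.036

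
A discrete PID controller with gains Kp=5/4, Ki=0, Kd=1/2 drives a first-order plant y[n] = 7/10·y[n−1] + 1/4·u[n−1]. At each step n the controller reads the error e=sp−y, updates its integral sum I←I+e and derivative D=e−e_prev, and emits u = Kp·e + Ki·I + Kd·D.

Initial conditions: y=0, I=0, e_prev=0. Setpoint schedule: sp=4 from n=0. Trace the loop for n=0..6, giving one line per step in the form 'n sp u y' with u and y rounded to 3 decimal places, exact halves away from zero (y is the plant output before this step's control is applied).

(exact arithmetic carried between steps; '≈' marks a value shown rounded to 6 d.p. or computed from one; I and e_prev carry over from the previous line; the table rounds u and y to 3 d.p., halves away from zero)
n=0: y=0, sp=4, e=sp−y=4; I=4, D=e−e_prev=4; u=5/4·4+0·4+1/2·4=7; next y=7/10·0+1/4·7=1.75
n=1: y=1.75, sp=4, e=sp−y=2.25; I=6.25, D=e−e_prev=-1.75; u=5/4·2.25+0·6.25+1/2·(-1.75)=1.9375; next y=7/10·1.75+1/4·1.9375=1.709375
n=2: y=1.709375, sp=4, e=sp−y=2.290625; I=8.540625, D=e−e_prev=0.040625; u=5/4·2.290625+0·8.540625+1/2·0.040625≈2.883594; next y=7/10·1.709375+1/4·2.883594≈1.917461
n=3: y≈1.917461, sp=4, e=sp−y≈2.082539; I≈10.623164, D=e−e_prev≈-0.208086; u=5/4·2.082539+0·10.623164+1/2·(-0.208086)≈2.499131; next y=7/10·1.917461+1/4·2.499131≈1.967005
n=4: y≈1.967005, sp=4, e=sp−y≈2.032995; I≈12.656159, D=e−e_prev≈-0.049544; u=5/4·2.032995+0·12.656159+1/2·(-0.049544)≈2.516471; next y=7/10·1.967005+1/4·2.516471≈2.006022
n=5: y≈2.006022, sp=4, e=sp−y≈1.993978; I≈14.650137, D=e−e_prev≈-0.039016; u=5/4·1.993978+0·14.650137+1/2·(-0.039016)≈2.472965; next y=7/10·2.006022+1/4·2.472965≈2.022456
n=6: y≈2.022456, sp=4, e=sp−y≈1.977544; I≈16.627681, D=e−e_prev≈-0.016435; u=5/4·1.977544+0·16.627681+1/2·(-0.016435)≈2.463712; next y=7/10·2.022456+1/4·2.463712≈2.031647

0 4 7.000 0.000
1 4 1.938 1.750
2 4 2.884 1.709
3 4 2.499 1.917
4 4 2.516 1.967
5 4 2.473 2.006
6 4 2.464 2.022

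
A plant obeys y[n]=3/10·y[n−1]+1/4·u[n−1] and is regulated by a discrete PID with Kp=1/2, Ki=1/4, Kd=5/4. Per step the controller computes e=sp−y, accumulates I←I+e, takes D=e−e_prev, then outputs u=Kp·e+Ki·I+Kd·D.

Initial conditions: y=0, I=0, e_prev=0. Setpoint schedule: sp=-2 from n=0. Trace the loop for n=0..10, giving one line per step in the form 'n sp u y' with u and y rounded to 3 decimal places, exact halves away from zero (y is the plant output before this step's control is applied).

(exact arithmetic carried between steps; '≈' marks a value shown rounded to 6 d.p. or computed from one; I and e_prev carry over from the previous line; the table rounds u and y to 3 d.p., halves away from zero)
n=0: y=0, sp=-2, e=sp−y=-2; I=-2, D=e−e_prev=-2; u=1/2·(-2)+1/4·(-2)+5/4·(-2)=-4; next y=3/10·0+1/4·(-4)=-1
n=1: y=-1, sp=-2, e=sp−y=-1; I=-3, D=e−e_prev=1; u=1/2·(-1)+1/4·(-3)+5/4·1=0; next y=3/10·(-1)+1/4·0=-0.3
n=2: y=-0.3, sp=-2, e=sp−y=-1.7; I=-4.7, D=e−e_prev=-0.7; u=1/2·(-1.7)+1/4·(-4.7)+5/4·(-0.7)=-2.9; next y=3/10·(-0.3)+1/4·(-2.9)=-0.815
n=3: y=-0.815, sp=-2, e=sp−y=-1.185; I=-5.885, D=e−e_prev=0.515; u=1/2·(-1.185)+1/4·(-5.885)+5/4·0.515=-1.42; next y=3/10·(-0.815)+1/4·(-1.42)=-0.5995
n=4: y=-0.5995, sp=-2, e=sp−y=-1.4005; I=-7.2855, D=e−e_prev=-0.2155; u=1/2·(-1.4005)+1/4·(-7.2855)+5/4·(-0.2155)=-2.791; next y=3/10·(-0.5995)+1/4·(-2.791)=-0.8776
n=5: y=-0.8776, sp=-2, e=sp−y=-1.1224; I=-8.4079, D=e−e_prev=0.2781; u=1/2·(-1.1224)+1/4·(-8.4079)+5/4·0.2781=-2.31555; next y=3/10·(-0.8776)+1/4·(-2.31555)≈-0.842168
n=6: y≈-0.842168, sp=-2, e=sp−y≈-1.157833; I≈-9.565733, D=e−e_prev≈-0.035433; u=1/2·(-1.157833)+1/4·(-9.565733)+5/4·(-0.035433)≈-3.01464; next y=3/10·(-0.842168)+1/4·(-3.01464)≈-1.006310
n=7: y≈-1.006310, sp=-2, e=sp−y≈-0.993690; I≈-10.559422, D=e−e_prev≈0.164143; u=1/2·(-0.993690)+1/4·(-10.559422)+5/4·0.164143≈-2.931522; next y=3/10·(-1.006310)+1/4·(-2.931522)≈-1.034774
n=8: y≈-1.034774, sp=-2, e=sp−y≈-0.965226; I≈-11.524649, D=e−e_prev≈0.028463; u=1/2·(-0.965226)+1/4·(-11.524649)+5/4·0.028463≈-3.328196; next y=3/10·(-1.034774)+1/4·(-3.328196)≈-1.142481
n=9: y≈-1.142481, sp=-2, e=sp−y≈-0.857519; I≈-12.382168, D=e−e_prev≈0.107708; u=1/2·(-0.857519)+1/4·(-12.382168)+5/4·0.107708≈-3.389667; next y=3/10·(-1.142481)+1/4·(-3.389667)≈-1.190161
n=10: y≈-1.190161, sp=-2, e=sp−y≈-0.809839; I≈-13.192006, D=e−e_prev≈0.047680; u=1/2·(-0.809839)+1/4·(-13.192006)+5/4·0.047680≈-3.643321; next y=3/10·(-1.190161)+1/4·(-3.643321)≈-1.267879

0 -2 -4.000 0.000
1 -2 0.000 -1.000
2 -2 -2.900 -0.300
3 -2 -1.420 -0.815
4 -2 -2.791 -0.600
5 -2 -2.316 -0.878
6 -2 -3.015 -0.842
7 -2 -2.932 -1.006
8 -2 -3.328 -1.035
9 -2 -3.390 -1.142
10 -2 -3.643 -1.190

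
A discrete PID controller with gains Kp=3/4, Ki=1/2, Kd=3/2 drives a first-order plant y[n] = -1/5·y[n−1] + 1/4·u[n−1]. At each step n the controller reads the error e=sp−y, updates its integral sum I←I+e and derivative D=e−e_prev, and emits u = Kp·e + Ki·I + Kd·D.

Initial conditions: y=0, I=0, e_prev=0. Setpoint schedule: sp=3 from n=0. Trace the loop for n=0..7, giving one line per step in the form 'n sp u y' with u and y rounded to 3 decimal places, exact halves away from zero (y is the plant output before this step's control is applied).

0 3 8.250 0.000
1 3 -0.422 2.063
2 3 10.237 -0.518
3 3 -0.622 2.663
4 3 13.533 -0.688
5 3 -1.224 3.521
6 3 17.289 -1.010
7 3 -2.722 4.524

(exact arithmetic carried between steps; '≈' marks a value shown rounded to 6 d.p. or computed from one; I and e_prev carry over from the previous line; the table rounds u and y to 3 d.p., halves away from zero)
n=0: y=0, sp=3, e=sp−y=3; I=3, D=e−e_prev=3; u=3/4·3+1/2·3+3/2·3=8.25; next y=-1/5·0+1/4·8.25=2.0625
n=1: y=2.0625, sp=3, e=sp−y=0.9375; I=3.9375, D=e−e_prev=-2.0625; u=3/4·0.9375+1/2·3.9375+3/2·(-2.0625)=-0.421875; next y=-1/5·2.0625+1/4·(-0.421875)≈-0.517969
n=2: y≈-0.517969, sp=3, e=sp−y≈3.517969; I≈7.455469, D=e−e_prev≈2.580469; u=3/4·3.517969+1/2·7.455469+3/2·2.580469≈10.236914; next y=-1/5·(-0.517969)+1/4·10.236914≈2.662822
n=3: y≈2.662822, sp=3, e=sp−y≈0.337178; I≈7.792646, D=e−e_prev≈-3.180791; u=3/4·0.337178+1/2·7.792646+3/2·(-3.180791)≈-0.621980; next y=-1/5·2.662822+1/4·(-0.621980)≈-0.688059
n=4: y≈-0.688059, sp=3, e=sp−y≈3.688059; I≈11.480706, D=e−e_prev≈3.350882; u=3/4·3.688059+1/2·11.480706+3/2·3.350882≈13.532720; next y=-1/5·(-0.688059)+1/4·13.532720≈3.520792
n=5: y≈3.520792, sp=3, e=sp−y≈-0.520792; I≈10.959914, D=e−e_prev≈-4.208851; u=3/4·(-0.520792)+1/2·10.959914+3/2·(-4.208851)≈-1.223914; next y=-1/5·3.520792+1/4·(-1.223914)≈-1.010137
n=6: y≈-1.010137, sp=3, e=sp−y≈4.010137; I≈14.970051, D=e−e_prev≈4.530929; u=3/4·4.010137+1/2·14.970051+3/2·4.530929≈17.289021; next y=-1/5·(-1.010137)+1/4·17.289021≈4.524283
n=7: y≈4.524283, sp=3, e=sp−y≈-1.524283; I≈13.445768, D=e−e_prev≈-5.534420; u=3/4·(-1.524283)+1/2·13.445768+3/2·(-5.534420)≈-2.721957; next y=-1/5·4.524283+1/4·(-2.721957)≈-1.585346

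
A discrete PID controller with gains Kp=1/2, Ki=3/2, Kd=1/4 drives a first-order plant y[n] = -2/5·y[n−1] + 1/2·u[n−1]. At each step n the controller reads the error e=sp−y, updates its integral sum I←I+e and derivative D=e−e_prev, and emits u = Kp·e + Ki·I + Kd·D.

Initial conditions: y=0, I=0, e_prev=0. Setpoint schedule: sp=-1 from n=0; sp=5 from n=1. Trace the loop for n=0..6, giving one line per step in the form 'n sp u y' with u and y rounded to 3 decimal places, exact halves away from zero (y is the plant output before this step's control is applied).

0 -1 -2.250 0.000
1 5 12.531 -1.125
2 5 2.296 6.716
3 5 20.254 -1.538
4 5 0.367 10.742
5 5 28.249 -4.114
6 5 -6.532 15.770

(exact arithmetic carried between steps; '≈' marks a value shown rounded to 6 d.p. or computed from one; I and e_prev carry over from the previous line; the table rounds u and y to 3 d.p., halves away from zero)
n=0: y=0, sp=-1, e=sp−y=-1; I=-1, D=e−e_prev=-1; u=1/2·(-1)+3/2·(-1)+1/4·(-1)=-2.25; next y=-2/5·0+1/2·(-2.25)=-1.125
n=1: y=-1.125, sp=5, e=sp−y=6.125; I=5.125, D=e−e_prev=7.125; u=1/2·6.125+3/2·5.125+1/4·7.125=12.53125; next y=-2/5·(-1.125)+1/2·12.53125=6.715625
n=2: y=6.715625, sp=5, e=sp−y=-1.715625; I=3.409375, D=e−e_prev=-7.840625; u=1/2·(-1.715625)+3/2·3.409375+1/4·(-7.840625)≈2.296094; next y=-2/5·6.715625+1/2·2.296094≈-1.538203
n=3: y≈-1.538203, sp=5, e=sp−y≈6.538203; I≈9.947578, D=e−e_prev≈8.253828; u=1/2·6.538203+3/2·9.947578+1/4·8.253828≈20.253926; next y=-2/5·(-1.538203)+1/2·20.253926≈10.742244
n=4: y≈10.742244, sp=5, e=sp−y≈-5.742244; I≈4.205334, D=e−e_prev≈-12.280447; u=1/2·(-5.742244)+3/2·4.205334+1/4·(-12.280447)≈0.366767; next y=-2/5·10.742244+1/2·0.366767≈-4.113514
n=5: y≈-4.113514, sp=5, e=sp−y≈9.113514; I≈13.318848, D=e−e_prev≈14.855758; u=1/2·9.113514+3/2·13.318848+1/4·14.855758≈28.248969; next y=-2/5·(-4.113514)+1/2·28.248969≈15.769890
n=6: y≈15.769890, sp=5, e=sp−y≈-10.769890; I≈2.548958, D=e−e_prev≈-19.883404; u=1/2·(-10.769890)+3/2·2.548958+1/4·(-19.883404)≈-6.532359; next y=-2/5·15.769890+1/2·(-6.532359)≈-9.574135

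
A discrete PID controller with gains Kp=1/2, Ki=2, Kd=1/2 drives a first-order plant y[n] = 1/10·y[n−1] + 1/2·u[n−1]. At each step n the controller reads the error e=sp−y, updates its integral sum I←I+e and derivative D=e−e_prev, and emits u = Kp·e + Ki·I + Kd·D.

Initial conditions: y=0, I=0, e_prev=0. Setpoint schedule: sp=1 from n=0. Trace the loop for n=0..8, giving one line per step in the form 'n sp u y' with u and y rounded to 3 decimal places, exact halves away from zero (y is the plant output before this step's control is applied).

0 1 3.000 0.000
1 1 0.000 1.500
2 1 3.800 0.150
3 1 -0.470 1.915
4 1 4.458 -0.044
5 1 -1.239 2.225
6 1 5.311 -0.397
7 1 -2.244 2.616
8 1 6.459 -0.860

(exact arithmetic carried between steps; '≈' marks a value shown rounded to 6 d.p. or computed from one; I and e_prev carry over from the previous line; the table rounds u and y to 3 d.p., halves away from zero)
n=0: y=0, sp=1, e=sp−y=1; I=1, D=e−e_prev=1; u=1/2·1+2·1+1/2·1=3; next y=1/10·0+1/2·3=1.5
n=1: y=1.5, sp=1, e=sp−y=-0.5; I=0.5, D=e−e_prev=-1.5; u=1/2·(-0.5)+2·0.5+1/2·(-1.5)=0; next y=1/10·1.5+1/2·0=0.15
n=2: y=0.15, sp=1, e=sp−y=0.85; I=1.35, D=e−e_prev=1.35; u=1/2·0.85+2·1.35+1/2·1.35=3.8; next y=1/10·0.15+1/2·3.8=1.915
n=3: y=1.915, sp=1, e=sp−y=-0.915; I=0.435, D=e−e_prev=-1.765; u=1/2·(-0.915)+2·0.435+1/2·(-1.765)=-0.47; next y=1/10·1.915+1/2·(-0.47)=-0.0435
n=4: y=-0.0435, sp=1, e=sp−y=1.0435; I=1.4785, D=e−e_prev=1.9585; u=1/2·1.0435+2·1.4785+1/2·1.9585=4.458; next y=1/10·(-0.0435)+1/2·4.458=2.22465
n=5: y=2.22465, sp=1, e=sp−y=-1.22465; I=0.25385, D=e−e_prev=-2.26815; u=1/2·(-1.22465)+2·0.25385+1/2·(-2.26815)=-1.2387; next y=1/10·2.22465+1/2·(-1.2387)=-0.396885
n=6: y=-0.396885, sp=1, e=sp−y=1.396885; I=1.650735, D=e−e_prev=2.621535; u=1/2·1.396885+2·1.650735+1/2·2.621535=5.31068; next y=1/10·(-0.396885)+1/2·5.31068≈2.615652
n=7: y≈2.615652, sp=1, e=sp−y≈-1.615652; I≈0.035084, D=e−e_prev≈-3.012537; u=1/2·(-1.615652)+2·0.035084+1/2·(-3.012537)≈-2.243927; next y=1/10·2.615652+1/2·(-2.243927)≈-0.860398
n=8: y≈-0.860398, sp=1, e=sp−y≈1.860398; I≈1.895482, D=e−e_prev≈3.476050; u=1/2·1.860398+2·1.895482+1/2·3.476050≈6.459188; next y=1/10·(-0.860398)+1/2·6.459188≈3.143554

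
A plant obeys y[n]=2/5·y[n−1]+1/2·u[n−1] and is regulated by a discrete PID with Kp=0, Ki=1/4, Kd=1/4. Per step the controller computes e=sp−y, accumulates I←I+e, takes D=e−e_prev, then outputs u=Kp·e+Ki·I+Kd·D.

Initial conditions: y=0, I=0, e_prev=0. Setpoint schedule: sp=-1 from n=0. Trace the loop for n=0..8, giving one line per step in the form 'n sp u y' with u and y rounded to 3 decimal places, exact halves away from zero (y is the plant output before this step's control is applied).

(exact arithmetic carried between steps; '≈' marks a value shown rounded to 6 d.p. or computed from one; I and e_prev carry over from the previous line; the table rounds u and y to 3 d.p., halves away from zero)
n=0: y=0, sp=-1, e=sp−y=-1; I=-1, D=e−e_prev=-1; u=0·(-1)+1/4·(-1)+1/4·(-1)=-0.5; next y=2/5·0+1/2·(-0.5)=-0.25
n=1: y=-0.25, sp=-1, e=sp−y=-0.75; I=-1.75, D=e−e_prev=0.25; u=0·(-0.75)+1/4·(-1.75)+1/4·0.25=-0.375; next y=2/5·(-0.25)+1/2·(-0.375)=-0.2875
n=2: y=-0.2875, sp=-1, e=sp−y=-0.7125; I=-2.4625, D=e−e_prev=0.0375; u=0·(-0.7125)+1/4·(-2.4625)+1/4·0.0375=-0.60625; next y=2/5·(-0.2875)+1/2·(-0.60625)=-0.418125
n=3: y=-0.418125, sp=-1, e=sp−y=-0.581875; I=-3.044375, D=e−e_prev=0.130625; u=0·(-0.581875)+1/4·(-3.044375)+1/4·0.130625≈-0.728438; next y=2/5·(-0.418125)+1/2·(-0.728438)≈-0.531469
n=4: y≈-0.531469, sp=-1, e=sp−y≈-0.468531; I≈-3.512906, D=e−e_prev≈0.113344; u=0·(-0.468531)+1/4·(-3.512906)+1/4·0.113344≈-0.849891; next y=2/5·(-0.531469)+1/2·(-0.849891)≈-0.637533
n=5: y≈-0.637533, sp=-1, e=sp−y≈-0.362467; I≈-3.875373, D=e−e_prev≈0.106064; u=0·(-0.362467)+1/4·(-3.875373)+1/4·0.106064≈-0.942327; next y=2/5·(-0.637533)+1/2·(-0.942327)≈-0.726177
n=6: y≈-0.726177, sp=-1, e=sp−y≈-0.273823; I≈-4.149197, D=e−e_prev≈0.088644; u=0·(-0.273823)+1/4·(-4.149197)+1/4·0.088644≈-1.015138; next y=2/5·(-0.726177)+1/2·(-1.015138)≈-0.798040
n=7: y≈-0.798040, sp=-1, e=sp−y≈-0.201960; I≈-4.351157, D=e−e_prev≈0.071863; u=0·(-0.201960)+1/4·(-4.351157)+1/4·0.071863≈-1.069823; next y=2/5·(-0.798040)+1/2·(-1.069823)≈-0.854128
n=8: y≈-0.854128, sp=-1, e=sp−y≈-0.145872; I≈-4.497029, D=e−e_prev≈0.056088; u=0·(-0.145872)+1/4·(-4.497029)+1/4·0.056088≈-1.110235; next y=2/5·(-0.854128)+1/2·(-1.110235)≈-0.896769

0 -1 -0.500 0.000
1 -1 -0.375 -0.250
2 -1 -0.606 -0.288
3 -1 -0.728 -0.418
4 -1 -0.850 -0.531
5 -1 -0.942 -0.638
6 -1 -1.015 -0.726
7 -1 -1.070 -0.798
8 -1 -1.110 -0.854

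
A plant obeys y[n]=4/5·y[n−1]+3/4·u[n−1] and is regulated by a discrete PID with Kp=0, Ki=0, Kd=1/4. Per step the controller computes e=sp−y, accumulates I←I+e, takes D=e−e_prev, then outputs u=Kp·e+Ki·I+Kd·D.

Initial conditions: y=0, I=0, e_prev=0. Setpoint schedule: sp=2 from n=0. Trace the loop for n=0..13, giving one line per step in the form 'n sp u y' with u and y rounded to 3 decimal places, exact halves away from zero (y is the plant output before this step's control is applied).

(exact arithmetic carried between steps; '≈' marks a value shown rounded to 6 d.p. or computed from one; I and e_prev carry over from the previous line; the table rounds u and y to 3 d.p., halves away from zero)
n=0: y=0, sp=2, e=sp−y=2; I=2, D=e−e_prev=2; u=0·2+0·2+1/4·2=0.5; next y=4/5·0+3/4·0.5=0.375
n=1: y=0.375, sp=2, e=sp−y=1.625; I=3.625, D=e−e_prev=-0.375; u=0·1.625+0·3.625+1/4·(-0.375)=-0.09375; next y=4/5·0.375+3/4·(-0.09375)≈0.229688
n=2: y≈0.229688, sp=2, e=sp−y≈1.770313; I≈5.395313, D=e−e_prev≈0.145313; u=0·1.770313+0·5.395313+1/4·0.145313≈0.036328; next y=4/5·0.229688+3/4·0.036328≈0.210996
n=3: y≈0.210996, sp=2, e=sp−y≈1.789004; I≈7.184316, D=e−e_prev≈0.018691; u=0·1.789004+0·7.184316+1/4·0.018691≈0.004673; next y=4/5·0.210996+3/4·0.004673≈0.172302
n=4: y≈0.172302, sp=2, e=sp−y≈1.827698; I≈9.012015, D=e−e_prev≈0.038695; u=0·1.827698+0·9.012015+1/4·0.038695≈0.009674; next y=4/5·0.172302+3/4·0.009674≈0.145096
n=5: y≈0.145096, sp=2, e=sp−y≈1.854904; I≈10.866918, D=e−e_prev≈0.027205; u=0·1.854904+0·10.866918+1/4·0.027205≈0.006801; next y=4/5·0.145096+3/4·0.006801≈0.121178
n=6: y≈0.121178, sp=2, e=sp−y≈1.878822; I≈12.745740, D=e−e_prev≈0.023918; u=0·1.878822+0·12.745740+1/4·0.023918≈0.005980; next y=4/5·0.121178+3/4·0.005980≈0.101427
n=7: y≈0.101427, sp=2, e=sp−y≈1.898573; I≈14.644313, D=e−e_prev≈0.019751; u=0·1.898573+0·14.644313+1/4·0.019751≈0.004938; next y=4/5·0.101427+3/4·0.004938≈0.084845
n=8: y≈0.084845, sp=2, e=sp−y≈1.915155; I≈16.559468, D=e−e_prev≈0.016582; u=0·1.915155+0·16.559468+1/4·0.016582≈0.004146; next y=4/5·0.084845+3/4·0.004146≈0.070985
n=9: y≈0.070985, sp=2, e=sp−y≈1.929015; I≈18.488483, D=e−e_prev≈0.013860; u=0·1.929015+0·18.488483+1/4·0.013860≈0.003465; next y=4/5·0.070985+3/4·0.003465≈0.059387
n=10: y≈0.059387, sp=2, e=sp−y≈1.940613; I≈20.429096, D=e−e_prev≈0.011598; u=0·1.940613+0·20.429096+1/4·0.011598≈0.002900; next y=4/5·0.059387+3/4·0.002900≈0.049684
n=11: y≈0.049684, sp=2, e=sp−y≈1.950316; I≈22.379412, D=e−e_prev≈0.009703; u=0·1.950316+0·22.379412+1/4·0.009703≈0.002426; next y=4/5·0.049684+3/4·0.002426≈0.041567
n=12: y≈0.041567, sp=2, e=sp−y≈1.958433; I≈24.337845, D=e−e_prev≈0.008118; u=0·1.958433+0·24.337845+1/4·0.008118≈0.002029; next y=4/5·0.041567+3/4·0.002029≈0.034775
n=13: y≈0.034775, sp=2, e=sp−y≈1.965225; I≈26.303070, D=e−e_prev≈0.006791; u=0·1.965225+0·26.303070+1/4·0.006791≈0.001698; next y=4/5·0.034775+3/4·0.001698≈0.029094

0 2 0.500 0.000
1 2 -0.094 0.375
2 2 0.036 0.230
3 2 0.005 0.211
4 2 0.010 0.172
5 2 0.007 0.145
6 2 0.006 0.121
7 2 0.005 0.101
8 2 0.004 0.085
9 2 0.003 0.071
10 2 0.003 0.059
11 2 0.002 0.050
12 2 0.002 0.042
13 2 0.002 0.035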